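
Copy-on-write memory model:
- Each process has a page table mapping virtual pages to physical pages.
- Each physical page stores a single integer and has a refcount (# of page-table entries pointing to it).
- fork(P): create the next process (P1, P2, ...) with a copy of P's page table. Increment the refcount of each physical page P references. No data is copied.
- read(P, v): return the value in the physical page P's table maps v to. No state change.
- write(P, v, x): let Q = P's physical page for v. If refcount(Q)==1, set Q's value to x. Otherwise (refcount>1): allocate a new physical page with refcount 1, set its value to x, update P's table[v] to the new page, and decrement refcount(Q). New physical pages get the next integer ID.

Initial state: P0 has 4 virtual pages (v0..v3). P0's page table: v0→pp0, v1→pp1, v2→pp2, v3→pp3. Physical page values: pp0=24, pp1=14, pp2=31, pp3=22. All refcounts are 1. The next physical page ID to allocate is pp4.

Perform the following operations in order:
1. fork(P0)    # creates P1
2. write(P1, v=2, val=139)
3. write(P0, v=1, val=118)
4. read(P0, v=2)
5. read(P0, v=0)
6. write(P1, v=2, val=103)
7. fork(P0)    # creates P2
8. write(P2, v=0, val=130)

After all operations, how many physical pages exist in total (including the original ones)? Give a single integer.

Answer: 7

Derivation:
Op 1: fork(P0) -> P1. 4 ppages; refcounts: pp0:2 pp1:2 pp2:2 pp3:2
Op 2: write(P1, v2, 139). refcount(pp2)=2>1 -> COPY to pp4. 5 ppages; refcounts: pp0:2 pp1:2 pp2:1 pp3:2 pp4:1
Op 3: write(P0, v1, 118). refcount(pp1)=2>1 -> COPY to pp5. 6 ppages; refcounts: pp0:2 pp1:1 pp2:1 pp3:2 pp4:1 pp5:1
Op 4: read(P0, v2) -> 31. No state change.
Op 5: read(P0, v0) -> 24. No state change.
Op 6: write(P1, v2, 103). refcount(pp4)=1 -> write in place. 6 ppages; refcounts: pp0:2 pp1:1 pp2:1 pp3:2 pp4:1 pp5:1
Op 7: fork(P0) -> P2. 6 ppages; refcounts: pp0:3 pp1:1 pp2:2 pp3:3 pp4:1 pp5:2
Op 8: write(P2, v0, 130). refcount(pp0)=3>1 -> COPY to pp6. 7 ppages; refcounts: pp0:2 pp1:1 pp2:2 pp3:3 pp4:1 pp5:2 pp6:1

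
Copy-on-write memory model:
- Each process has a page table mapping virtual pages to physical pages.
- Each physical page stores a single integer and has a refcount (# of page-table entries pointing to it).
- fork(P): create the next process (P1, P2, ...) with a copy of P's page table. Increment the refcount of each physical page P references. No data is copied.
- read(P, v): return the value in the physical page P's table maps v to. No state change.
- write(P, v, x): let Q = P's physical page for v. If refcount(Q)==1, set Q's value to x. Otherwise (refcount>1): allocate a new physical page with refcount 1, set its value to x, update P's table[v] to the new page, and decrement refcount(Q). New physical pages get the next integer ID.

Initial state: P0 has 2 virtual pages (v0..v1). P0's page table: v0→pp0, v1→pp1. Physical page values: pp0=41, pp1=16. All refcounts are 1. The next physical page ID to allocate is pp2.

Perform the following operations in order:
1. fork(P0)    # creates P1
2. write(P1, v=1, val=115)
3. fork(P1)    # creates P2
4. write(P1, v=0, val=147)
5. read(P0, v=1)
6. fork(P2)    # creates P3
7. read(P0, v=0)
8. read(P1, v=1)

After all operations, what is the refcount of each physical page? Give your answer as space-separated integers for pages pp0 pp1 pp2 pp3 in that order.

Op 1: fork(P0) -> P1. 2 ppages; refcounts: pp0:2 pp1:2
Op 2: write(P1, v1, 115). refcount(pp1)=2>1 -> COPY to pp2. 3 ppages; refcounts: pp0:2 pp1:1 pp2:1
Op 3: fork(P1) -> P2. 3 ppages; refcounts: pp0:3 pp1:1 pp2:2
Op 4: write(P1, v0, 147). refcount(pp0)=3>1 -> COPY to pp3. 4 ppages; refcounts: pp0:2 pp1:1 pp2:2 pp3:1
Op 5: read(P0, v1) -> 16. No state change.
Op 6: fork(P2) -> P3. 4 ppages; refcounts: pp0:3 pp1:1 pp2:3 pp3:1
Op 7: read(P0, v0) -> 41. No state change.
Op 8: read(P1, v1) -> 115. No state change.

Answer: 3 1 3 1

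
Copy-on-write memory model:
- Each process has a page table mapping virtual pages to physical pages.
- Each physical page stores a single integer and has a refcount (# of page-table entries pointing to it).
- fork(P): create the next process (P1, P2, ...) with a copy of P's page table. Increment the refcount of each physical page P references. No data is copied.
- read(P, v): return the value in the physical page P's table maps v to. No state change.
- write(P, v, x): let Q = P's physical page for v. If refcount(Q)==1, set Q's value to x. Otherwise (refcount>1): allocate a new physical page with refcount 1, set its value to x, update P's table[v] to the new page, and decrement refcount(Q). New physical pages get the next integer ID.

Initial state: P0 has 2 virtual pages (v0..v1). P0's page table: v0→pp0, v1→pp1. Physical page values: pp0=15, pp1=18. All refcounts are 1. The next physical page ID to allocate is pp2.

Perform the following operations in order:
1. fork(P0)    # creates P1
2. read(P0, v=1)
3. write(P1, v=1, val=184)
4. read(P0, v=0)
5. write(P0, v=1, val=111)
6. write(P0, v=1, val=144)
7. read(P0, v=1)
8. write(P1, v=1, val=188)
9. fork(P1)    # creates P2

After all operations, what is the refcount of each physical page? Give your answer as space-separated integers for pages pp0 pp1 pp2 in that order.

Answer: 3 1 2

Derivation:
Op 1: fork(P0) -> P1. 2 ppages; refcounts: pp0:2 pp1:2
Op 2: read(P0, v1) -> 18. No state change.
Op 3: write(P1, v1, 184). refcount(pp1)=2>1 -> COPY to pp2. 3 ppages; refcounts: pp0:2 pp1:1 pp2:1
Op 4: read(P0, v0) -> 15. No state change.
Op 5: write(P0, v1, 111). refcount(pp1)=1 -> write in place. 3 ppages; refcounts: pp0:2 pp1:1 pp2:1
Op 6: write(P0, v1, 144). refcount(pp1)=1 -> write in place. 3 ppages; refcounts: pp0:2 pp1:1 pp2:1
Op 7: read(P0, v1) -> 144. No state change.
Op 8: write(P1, v1, 188). refcount(pp2)=1 -> write in place. 3 ppages; refcounts: pp0:2 pp1:1 pp2:1
Op 9: fork(P1) -> P2. 3 ppages; refcounts: pp0:3 pp1:1 pp2:2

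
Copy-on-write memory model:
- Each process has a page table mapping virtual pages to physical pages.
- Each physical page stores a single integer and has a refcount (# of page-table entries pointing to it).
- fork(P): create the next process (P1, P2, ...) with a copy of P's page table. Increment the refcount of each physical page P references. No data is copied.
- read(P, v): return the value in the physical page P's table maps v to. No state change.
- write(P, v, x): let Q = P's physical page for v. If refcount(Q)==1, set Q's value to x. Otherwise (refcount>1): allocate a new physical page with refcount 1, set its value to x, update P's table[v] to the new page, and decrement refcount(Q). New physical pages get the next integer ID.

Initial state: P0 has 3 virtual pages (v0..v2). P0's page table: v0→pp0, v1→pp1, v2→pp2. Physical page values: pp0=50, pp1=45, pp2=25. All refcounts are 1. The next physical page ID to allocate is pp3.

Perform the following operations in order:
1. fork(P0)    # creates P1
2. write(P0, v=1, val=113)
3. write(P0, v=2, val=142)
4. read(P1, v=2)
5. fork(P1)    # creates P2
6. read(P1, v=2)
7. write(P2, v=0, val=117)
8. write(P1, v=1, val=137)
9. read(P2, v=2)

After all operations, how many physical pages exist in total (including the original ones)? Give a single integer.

Answer: 7

Derivation:
Op 1: fork(P0) -> P1. 3 ppages; refcounts: pp0:2 pp1:2 pp2:2
Op 2: write(P0, v1, 113). refcount(pp1)=2>1 -> COPY to pp3. 4 ppages; refcounts: pp0:2 pp1:1 pp2:2 pp3:1
Op 3: write(P0, v2, 142). refcount(pp2)=2>1 -> COPY to pp4. 5 ppages; refcounts: pp0:2 pp1:1 pp2:1 pp3:1 pp4:1
Op 4: read(P1, v2) -> 25. No state change.
Op 5: fork(P1) -> P2. 5 ppages; refcounts: pp0:3 pp1:2 pp2:2 pp3:1 pp4:1
Op 6: read(P1, v2) -> 25. No state change.
Op 7: write(P2, v0, 117). refcount(pp0)=3>1 -> COPY to pp5. 6 ppages; refcounts: pp0:2 pp1:2 pp2:2 pp3:1 pp4:1 pp5:1
Op 8: write(P1, v1, 137). refcount(pp1)=2>1 -> COPY to pp6. 7 ppages; refcounts: pp0:2 pp1:1 pp2:2 pp3:1 pp4:1 pp5:1 pp6:1
Op 9: read(P2, v2) -> 25. No state change.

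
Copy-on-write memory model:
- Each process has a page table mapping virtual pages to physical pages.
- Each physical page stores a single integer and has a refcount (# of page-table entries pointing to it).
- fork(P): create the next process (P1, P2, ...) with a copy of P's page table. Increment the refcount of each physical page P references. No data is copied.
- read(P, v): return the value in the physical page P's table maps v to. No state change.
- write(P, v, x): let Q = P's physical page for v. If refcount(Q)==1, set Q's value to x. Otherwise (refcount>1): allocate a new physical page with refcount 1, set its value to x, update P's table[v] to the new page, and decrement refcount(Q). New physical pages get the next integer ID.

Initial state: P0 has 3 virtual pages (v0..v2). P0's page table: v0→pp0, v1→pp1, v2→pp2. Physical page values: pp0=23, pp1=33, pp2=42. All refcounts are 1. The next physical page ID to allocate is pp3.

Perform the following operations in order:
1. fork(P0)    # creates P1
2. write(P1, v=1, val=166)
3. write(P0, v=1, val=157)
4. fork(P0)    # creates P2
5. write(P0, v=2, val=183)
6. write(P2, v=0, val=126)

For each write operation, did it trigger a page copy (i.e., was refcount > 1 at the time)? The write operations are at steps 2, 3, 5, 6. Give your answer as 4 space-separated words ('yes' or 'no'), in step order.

Op 1: fork(P0) -> P1. 3 ppages; refcounts: pp0:2 pp1:2 pp2:2
Op 2: write(P1, v1, 166). refcount(pp1)=2>1 -> COPY to pp3. 4 ppages; refcounts: pp0:2 pp1:1 pp2:2 pp3:1
Op 3: write(P0, v1, 157). refcount(pp1)=1 -> write in place. 4 ppages; refcounts: pp0:2 pp1:1 pp2:2 pp3:1
Op 4: fork(P0) -> P2. 4 ppages; refcounts: pp0:3 pp1:2 pp2:3 pp3:1
Op 5: write(P0, v2, 183). refcount(pp2)=3>1 -> COPY to pp4. 5 ppages; refcounts: pp0:3 pp1:2 pp2:2 pp3:1 pp4:1
Op 6: write(P2, v0, 126). refcount(pp0)=3>1 -> COPY to pp5. 6 ppages; refcounts: pp0:2 pp1:2 pp2:2 pp3:1 pp4:1 pp5:1

yes no yes yes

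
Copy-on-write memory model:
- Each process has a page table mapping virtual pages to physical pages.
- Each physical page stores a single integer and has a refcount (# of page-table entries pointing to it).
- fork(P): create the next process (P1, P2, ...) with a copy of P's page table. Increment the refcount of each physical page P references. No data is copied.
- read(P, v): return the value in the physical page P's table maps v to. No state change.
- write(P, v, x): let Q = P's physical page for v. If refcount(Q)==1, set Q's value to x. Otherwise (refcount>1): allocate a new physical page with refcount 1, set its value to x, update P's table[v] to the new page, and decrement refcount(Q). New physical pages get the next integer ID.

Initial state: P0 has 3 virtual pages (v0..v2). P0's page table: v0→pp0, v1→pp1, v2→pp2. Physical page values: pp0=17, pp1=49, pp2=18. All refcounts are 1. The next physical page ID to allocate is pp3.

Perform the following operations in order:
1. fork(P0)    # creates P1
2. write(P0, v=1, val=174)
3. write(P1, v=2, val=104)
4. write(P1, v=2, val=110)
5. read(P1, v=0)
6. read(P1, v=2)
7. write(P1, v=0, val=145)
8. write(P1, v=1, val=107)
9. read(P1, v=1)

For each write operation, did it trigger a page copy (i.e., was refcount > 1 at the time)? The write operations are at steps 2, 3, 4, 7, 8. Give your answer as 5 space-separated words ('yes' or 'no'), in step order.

Op 1: fork(P0) -> P1. 3 ppages; refcounts: pp0:2 pp1:2 pp2:2
Op 2: write(P0, v1, 174). refcount(pp1)=2>1 -> COPY to pp3. 4 ppages; refcounts: pp0:2 pp1:1 pp2:2 pp3:1
Op 3: write(P1, v2, 104). refcount(pp2)=2>1 -> COPY to pp4. 5 ppages; refcounts: pp0:2 pp1:1 pp2:1 pp3:1 pp4:1
Op 4: write(P1, v2, 110). refcount(pp4)=1 -> write in place. 5 ppages; refcounts: pp0:2 pp1:1 pp2:1 pp3:1 pp4:1
Op 5: read(P1, v0) -> 17. No state change.
Op 6: read(P1, v2) -> 110. No state change.
Op 7: write(P1, v0, 145). refcount(pp0)=2>1 -> COPY to pp5. 6 ppages; refcounts: pp0:1 pp1:1 pp2:1 pp3:1 pp4:1 pp5:1
Op 8: write(P1, v1, 107). refcount(pp1)=1 -> write in place. 6 ppages; refcounts: pp0:1 pp1:1 pp2:1 pp3:1 pp4:1 pp5:1
Op 9: read(P1, v1) -> 107. No state change.

yes yes no yes no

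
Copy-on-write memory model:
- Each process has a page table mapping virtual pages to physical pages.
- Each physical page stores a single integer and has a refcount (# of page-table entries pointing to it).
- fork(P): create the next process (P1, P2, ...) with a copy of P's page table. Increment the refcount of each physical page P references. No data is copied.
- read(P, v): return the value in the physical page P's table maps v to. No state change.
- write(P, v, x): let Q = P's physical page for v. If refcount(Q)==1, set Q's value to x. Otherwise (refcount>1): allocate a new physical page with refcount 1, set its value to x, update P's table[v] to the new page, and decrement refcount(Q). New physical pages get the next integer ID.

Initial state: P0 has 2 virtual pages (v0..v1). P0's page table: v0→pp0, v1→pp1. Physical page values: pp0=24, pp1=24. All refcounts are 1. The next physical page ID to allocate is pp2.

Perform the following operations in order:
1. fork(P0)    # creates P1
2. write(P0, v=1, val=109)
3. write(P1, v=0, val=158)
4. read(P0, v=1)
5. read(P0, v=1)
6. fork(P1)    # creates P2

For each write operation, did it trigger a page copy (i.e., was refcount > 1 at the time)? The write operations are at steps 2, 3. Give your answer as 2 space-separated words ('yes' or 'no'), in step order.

Op 1: fork(P0) -> P1. 2 ppages; refcounts: pp0:2 pp1:2
Op 2: write(P0, v1, 109). refcount(pp1)=2>1 -> COPY to pp2. 3 ppages; refcounts: pp0:2 pp1:1 pp2:1
Op 3: write(P1, v0, 158). refcount(pp0)=2>1 -> COPY to pp3. 4 ppages; refcounts: pp0:1 pp1:1 pp2:1 pp3:1
Op 4: read(P0, v1) -> 109. No state change.
Op 5: read(P0, v1) -> 109. No state change.
Op 6: fork(P1) -> P2. 4 ppages; refcounts: pp0:1 pp1:2 pp2:1 pp3:2

yes yes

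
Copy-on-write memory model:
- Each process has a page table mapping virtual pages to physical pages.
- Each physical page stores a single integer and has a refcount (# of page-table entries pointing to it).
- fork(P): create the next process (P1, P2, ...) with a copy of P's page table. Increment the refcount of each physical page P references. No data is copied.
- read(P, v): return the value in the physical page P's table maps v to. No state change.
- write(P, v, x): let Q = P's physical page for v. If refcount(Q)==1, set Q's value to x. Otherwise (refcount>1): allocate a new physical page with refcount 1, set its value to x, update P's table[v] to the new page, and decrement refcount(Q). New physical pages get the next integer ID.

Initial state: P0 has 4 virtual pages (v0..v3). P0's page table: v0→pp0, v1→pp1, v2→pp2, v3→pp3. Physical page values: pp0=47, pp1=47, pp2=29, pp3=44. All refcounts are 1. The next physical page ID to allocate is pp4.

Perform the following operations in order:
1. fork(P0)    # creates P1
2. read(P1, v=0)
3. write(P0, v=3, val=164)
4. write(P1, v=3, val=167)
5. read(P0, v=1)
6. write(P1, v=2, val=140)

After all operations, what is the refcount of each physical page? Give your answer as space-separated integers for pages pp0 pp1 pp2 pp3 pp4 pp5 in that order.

Op 1: fork(P0) -> P1. 4 ppages; refcounts: pp0:2 pp1:2 pp2:2 pp3:2
Op 2: read(P1, v0) -> 47. No state change.
Op 3: write(P0, v3, 164). refcount(pp3)=2>1 -> COPY to pp4. 5 ppages; refcounts: pp0:2 pp1:2 pp2:2 pp3:1 pp4:1
Op 4: write(P1, v3, 167). refcount(pp3)=1 -> write in place. 5 ppages; refcounts: pp0:2 pp1:2 pp2:2 pp3:1 pp4:1
Op 5: read(P0, v1) -> 47. No state change.
Op 6: write(P1, v2, 140). refcount(pp2)=2>1 -> COPY to pp5. 6 ppages; refcounts: pp0:2 pp1:2 pp2:1 pp3:1 pp4:1 pp5:1

Answer: 2 2 1 1 1 1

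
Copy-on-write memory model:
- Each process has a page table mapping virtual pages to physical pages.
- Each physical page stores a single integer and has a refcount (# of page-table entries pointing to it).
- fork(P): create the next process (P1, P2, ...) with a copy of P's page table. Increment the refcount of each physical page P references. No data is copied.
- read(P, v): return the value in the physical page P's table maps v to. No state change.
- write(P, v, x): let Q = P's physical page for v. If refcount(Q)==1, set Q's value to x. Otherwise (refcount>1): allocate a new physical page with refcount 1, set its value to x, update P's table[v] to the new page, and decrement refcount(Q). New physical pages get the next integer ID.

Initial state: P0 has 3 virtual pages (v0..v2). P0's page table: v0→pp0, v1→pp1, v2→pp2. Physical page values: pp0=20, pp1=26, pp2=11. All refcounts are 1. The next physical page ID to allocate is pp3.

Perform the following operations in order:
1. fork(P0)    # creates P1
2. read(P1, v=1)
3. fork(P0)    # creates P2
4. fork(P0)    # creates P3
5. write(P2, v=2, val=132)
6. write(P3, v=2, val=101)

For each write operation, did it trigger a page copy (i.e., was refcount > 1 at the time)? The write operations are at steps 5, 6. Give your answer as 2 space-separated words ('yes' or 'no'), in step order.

Op 1: fork(P0) -> P1. 3 ppages; refcounts: pp0:2 pp1:2 pp2:2
Op 2: read(P1, v1) -> 26. No state change.
Op 3: fork(P0) -> P2. 3 ppages; refcounts: pp0:3 pp1:3 pp2:3
Op 4: fork(P0) -> P3. 3 ppages; refcounts: pp0:4 pp1:4 pp2:4
Op 5: write(P2, v2, 132). refcount(pp2)=4>1 -> COPY to pp3. 4 ppages; refcounts: pp0:4 pp1:4 pp2:3 pp3:1
Op 6: write(P3, v2, 101). refcount(pp2)=3>1 -> COPY to pp4. 5 ppages; refcounts: pp0:4 pp1:4 pp2:2 pp3:1 pp4:1

yes yes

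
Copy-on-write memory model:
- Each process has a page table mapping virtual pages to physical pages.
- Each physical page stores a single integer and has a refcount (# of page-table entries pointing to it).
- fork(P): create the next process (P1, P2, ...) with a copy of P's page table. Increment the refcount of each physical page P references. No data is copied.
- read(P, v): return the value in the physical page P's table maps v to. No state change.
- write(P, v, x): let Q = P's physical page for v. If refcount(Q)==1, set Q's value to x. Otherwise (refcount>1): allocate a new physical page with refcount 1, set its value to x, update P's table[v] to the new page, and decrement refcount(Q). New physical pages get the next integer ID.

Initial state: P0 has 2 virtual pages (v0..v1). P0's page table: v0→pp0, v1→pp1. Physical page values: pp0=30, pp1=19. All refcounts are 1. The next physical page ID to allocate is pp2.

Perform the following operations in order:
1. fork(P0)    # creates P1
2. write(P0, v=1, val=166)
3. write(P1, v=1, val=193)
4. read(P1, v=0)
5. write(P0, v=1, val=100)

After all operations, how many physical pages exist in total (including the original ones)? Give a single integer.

Op 1: fork(P0) -> P1. 2 ppages; refcounts: pp0:2 pp1:2
Op 2: write(P0, v1, 166). refcount(pp1)=2>1 -> COPY to pp2. 3 ppages; refcounts: pp0:2 pp1:1 pp2:1
Op 3: write(P1, v1, 193). refcount(pp1)=1 -> write in place. 3 ppages; refcounts: pp0:2 pp1:1 pp2:1
Op 4: read(P1, v0) -> 30. No state change.
Op 5: write(P0, v1, 100). refcount(pp2)=1 -> write in place. 3 ppages; refcounts: pp0:2 pp1:1 pp2:1

Answer: 3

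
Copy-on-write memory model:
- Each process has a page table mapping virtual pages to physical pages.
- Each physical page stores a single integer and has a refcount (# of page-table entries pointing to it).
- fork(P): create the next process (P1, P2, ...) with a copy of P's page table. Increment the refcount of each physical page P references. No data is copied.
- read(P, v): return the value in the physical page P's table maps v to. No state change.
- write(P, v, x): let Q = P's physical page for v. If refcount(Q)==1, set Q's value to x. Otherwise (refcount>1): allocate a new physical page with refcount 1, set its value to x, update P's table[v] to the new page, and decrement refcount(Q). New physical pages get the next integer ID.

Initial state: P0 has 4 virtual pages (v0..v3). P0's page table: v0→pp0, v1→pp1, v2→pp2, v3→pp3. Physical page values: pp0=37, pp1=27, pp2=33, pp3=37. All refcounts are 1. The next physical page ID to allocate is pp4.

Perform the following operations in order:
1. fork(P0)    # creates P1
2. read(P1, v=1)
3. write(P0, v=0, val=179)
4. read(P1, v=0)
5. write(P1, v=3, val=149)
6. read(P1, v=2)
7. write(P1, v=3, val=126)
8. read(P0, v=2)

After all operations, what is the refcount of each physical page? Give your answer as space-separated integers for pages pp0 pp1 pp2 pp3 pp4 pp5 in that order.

Answer: 1 2 2 1 1 1

Derivation:
Op 1: fork(P0) -> P1. 4 ppages; refcounts: pp0:2 pp1:2 pp2:2 pp3:2
Op 2: read(P1, v1) -> 27. No state change.
Op 3: write(P0, v0, 179). refcount(pp0)=2>1 -> COPY to pp4. 5 ppages; refcounts: pp0:1 pp1:2 pp2:2 pp3:2 pp4:1
Op 4: read(P1, v0) -> 37. No state change.
Op 5: write(P1, v3, 149). refcount(pp3)=2>1 -> COPY to pp5. 6 ppages; refcounts: pp0:1 pp1:2 pp2:2 pp3:1 pp4:1 pp5:1
Op 6: read(P1, v2) -> 33. No state change.
Op 7: write(P1, v3, 126). refcount(pp5)=1 -> write in place. 6 ppages; refcounts: pp0:1 pp1:2 pp2:2 pp3:1 pp4:1 pp5:1
Op 8: read(P0, v2) -> 33. No state change.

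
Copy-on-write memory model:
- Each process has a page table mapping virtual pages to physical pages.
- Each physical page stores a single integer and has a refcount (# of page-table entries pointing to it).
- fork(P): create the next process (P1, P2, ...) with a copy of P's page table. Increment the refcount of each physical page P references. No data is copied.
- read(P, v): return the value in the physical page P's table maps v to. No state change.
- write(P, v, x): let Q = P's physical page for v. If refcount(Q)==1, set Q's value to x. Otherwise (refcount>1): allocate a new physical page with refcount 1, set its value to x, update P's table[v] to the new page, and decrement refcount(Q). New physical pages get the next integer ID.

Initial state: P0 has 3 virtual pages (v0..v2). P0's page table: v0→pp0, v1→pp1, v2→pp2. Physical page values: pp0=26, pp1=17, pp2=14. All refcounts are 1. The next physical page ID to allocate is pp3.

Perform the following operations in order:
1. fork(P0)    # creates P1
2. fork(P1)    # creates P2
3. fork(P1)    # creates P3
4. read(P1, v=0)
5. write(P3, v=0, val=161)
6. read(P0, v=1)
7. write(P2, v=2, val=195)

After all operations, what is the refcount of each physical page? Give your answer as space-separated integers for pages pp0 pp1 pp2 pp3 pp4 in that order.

Answer: 3 4 3 1 1

Derivation:
Op 1: fork(P0) -> P1. 3 ppages; refcounts: pp0:2 pp1:2 pp2:2
Op 2: fork(P1) -> P2. 3 ppages; refcounts: pp0:3 pp1:3 pp2:3
Op 3: fork(P1) -> P3. 3 ppages; refcounts: pp0:4 pp1:4 pp2:4
Op 4: read(P1, v0) -> 26. No state change.
Op 5: write(P3, v0, 161). refcount(pp0)=4>1 -> COPY to pp3. 4 ppages; refcounts: pp0:3 pp1:4 pp2:4 pp3:1
Op 6: read(P0, v1) -> 17. No state change.
Op 7: write(P2, v2, 195). refcount(pp2)=4>1 -> COPY to pp4. 5 ppages; refcounts: pp0:3 pp1:4 pp2:3 pp3:1 pp4:1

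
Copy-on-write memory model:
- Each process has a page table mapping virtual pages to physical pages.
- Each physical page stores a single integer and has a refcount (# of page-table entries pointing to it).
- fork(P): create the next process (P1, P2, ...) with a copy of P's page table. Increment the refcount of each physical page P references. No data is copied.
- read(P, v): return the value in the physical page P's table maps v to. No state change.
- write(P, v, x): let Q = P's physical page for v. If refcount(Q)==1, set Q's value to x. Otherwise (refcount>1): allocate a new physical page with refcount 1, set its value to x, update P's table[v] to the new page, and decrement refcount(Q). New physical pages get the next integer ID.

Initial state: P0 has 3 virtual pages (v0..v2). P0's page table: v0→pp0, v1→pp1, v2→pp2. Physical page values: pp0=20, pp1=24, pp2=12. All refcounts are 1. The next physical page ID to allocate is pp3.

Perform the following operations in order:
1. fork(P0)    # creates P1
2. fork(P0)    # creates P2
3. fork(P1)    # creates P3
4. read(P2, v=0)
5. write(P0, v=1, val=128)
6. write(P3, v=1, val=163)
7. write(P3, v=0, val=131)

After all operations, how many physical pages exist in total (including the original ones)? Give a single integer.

Op 1: fork(P0) -> P1. 3 ppages; refcounts: pp0:2 pp1:2 pp2:2
Op 2: fork(P0) -> P2. 3 ppages; refcounts: pp0:3 pp1:3 pp2:3
Op 3: fork(P1) -> P3. 3 ppages; refcounts: pp0:4 pp1:4 pp2:4
Op 4: read(P2, v0) -> 20. No state change.
Op 5: write(P0, v1, 128). refcount(pp1)=4>1 -> COPY to pp3. 4 ppages; refcounts: pp0:4 pp1:3 pp2:4 pp3:1
Op 6: write(P3, v1, 163). refcount(pp1)=3>1 -> COPY to pp4. 5 ppages; refcounts: pp0:4 pp1:2 pp2:4 pp3:1 pp4:1
Op 7: write(P3, v0, 131). refcount(pp0)=4>1 -> COPY to pp5. 6 ppages; refcounts: pp0:3 pp1:2 pp2:4 pp3:1 pp4:1 pp5:1

Answer: 6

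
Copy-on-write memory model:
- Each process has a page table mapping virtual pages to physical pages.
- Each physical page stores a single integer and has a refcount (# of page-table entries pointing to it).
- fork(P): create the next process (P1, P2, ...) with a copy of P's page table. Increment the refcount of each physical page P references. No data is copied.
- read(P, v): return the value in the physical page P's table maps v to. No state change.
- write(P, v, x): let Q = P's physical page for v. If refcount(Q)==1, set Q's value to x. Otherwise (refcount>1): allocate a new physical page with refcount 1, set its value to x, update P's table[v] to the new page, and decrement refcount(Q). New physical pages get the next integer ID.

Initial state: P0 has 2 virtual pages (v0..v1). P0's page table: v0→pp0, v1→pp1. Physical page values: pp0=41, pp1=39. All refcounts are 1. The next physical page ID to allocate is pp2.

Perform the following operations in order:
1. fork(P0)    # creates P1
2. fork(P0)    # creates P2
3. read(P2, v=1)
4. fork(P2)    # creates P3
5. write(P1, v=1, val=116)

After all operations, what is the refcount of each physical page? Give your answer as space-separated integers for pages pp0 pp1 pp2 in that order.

Answer: 4 3 1

Derivation:
Op 1: fork(P0) -> P1. 2 ppages; refcounts: pp0:2 pp1:2
Op 2: fork(P0) -> P2. 2 ppages; refcounts: pp0:3 pp1:3
Op 3: read(P2, v1) -> 39. No state change.
Op 4: fork(P2) -> P3. 2 ppages; refcounts: pp0:4 pp1:4
Op 5: write(P1, v1, 116). refcount(pp1)=4>1 -> COPY to pp2. 3 ppages; refcounts: pp0:4 pp1:3 pp2:1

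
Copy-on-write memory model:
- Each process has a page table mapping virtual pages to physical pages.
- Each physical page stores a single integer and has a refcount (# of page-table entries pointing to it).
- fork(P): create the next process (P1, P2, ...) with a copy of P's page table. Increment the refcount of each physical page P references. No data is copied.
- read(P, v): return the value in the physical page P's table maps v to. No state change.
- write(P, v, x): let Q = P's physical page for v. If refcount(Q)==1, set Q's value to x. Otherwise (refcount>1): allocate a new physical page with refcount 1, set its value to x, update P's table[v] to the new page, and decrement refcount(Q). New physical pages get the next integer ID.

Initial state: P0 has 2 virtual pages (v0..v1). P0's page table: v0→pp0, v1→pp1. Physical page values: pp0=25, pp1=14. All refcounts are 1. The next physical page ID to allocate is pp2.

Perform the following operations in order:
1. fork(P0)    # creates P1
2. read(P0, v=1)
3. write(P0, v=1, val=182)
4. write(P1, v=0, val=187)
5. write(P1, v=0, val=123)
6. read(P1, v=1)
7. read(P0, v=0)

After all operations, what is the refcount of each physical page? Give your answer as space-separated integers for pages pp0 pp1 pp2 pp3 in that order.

Answer: 1 1 1 1

Derivation:
Op 1: fork(P0) -> P1. 2 ppages; refcounts: pp0:2 pp1:2
Op 2: read(P0, v1) -> 14. No state change.
Op 3: write(P0, v1, 182). refcount(pp1)=2>1 -> COPY to pp2. 3 ppages; refcounts: pp0:2 pp1:1 pp2:1
Op 4: write(P1, v0, 187). refcount(pp0)=2>1 -> COPY to pp3. 4 ppages; refcounts: pp0:1 pp1:1 pp2:1 pp3:1
Op 5: write(P1, v0, 123). refcount(pp3)=1 -> write in place. 4 ppages; refcounts: pp0:1 pp1:1 pp2:1 pp3:1
Op 6: read(P1, v1) -> 14. No state change.
Op 7: read(P0, v0) -> 25. No state change.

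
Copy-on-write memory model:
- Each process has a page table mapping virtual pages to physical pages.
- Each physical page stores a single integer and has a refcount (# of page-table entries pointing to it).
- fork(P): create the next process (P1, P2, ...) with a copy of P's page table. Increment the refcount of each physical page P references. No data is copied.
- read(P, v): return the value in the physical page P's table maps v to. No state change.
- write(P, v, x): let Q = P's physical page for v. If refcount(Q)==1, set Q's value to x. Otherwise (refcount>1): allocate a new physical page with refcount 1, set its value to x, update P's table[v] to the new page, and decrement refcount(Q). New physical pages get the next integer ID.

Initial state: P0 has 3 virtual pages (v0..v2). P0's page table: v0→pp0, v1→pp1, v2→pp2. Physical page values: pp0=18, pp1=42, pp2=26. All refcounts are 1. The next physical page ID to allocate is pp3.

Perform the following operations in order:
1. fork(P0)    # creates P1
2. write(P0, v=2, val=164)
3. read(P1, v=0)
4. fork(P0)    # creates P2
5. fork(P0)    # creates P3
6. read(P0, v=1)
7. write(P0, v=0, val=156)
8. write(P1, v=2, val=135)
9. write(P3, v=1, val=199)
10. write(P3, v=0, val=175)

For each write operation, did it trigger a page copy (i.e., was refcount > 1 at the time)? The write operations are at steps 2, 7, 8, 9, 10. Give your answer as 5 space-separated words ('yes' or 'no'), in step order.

Op 1: fork(P0) -> P1. 3 ppages; refcounts: pp0:2 pp1:2 pp2:2
Op 2: write(P0, v2, 164). refcount(pp2)=2>1 -> COPY to pp3. 4 ppages; refcounts: pp0:2 pp1:2 pp2:1 pp3:1
Op 3: read(P1, v0) -> 18. No state change.
Op 4: fork(P0) -> P2. 4 ppages; refcounts: pp0:3 pp1:3 pp2:1 pp3:2
Op 5: fork(P0) -> P3. 4 ppages; refcounts: pp0:4 pp1:4 pp2:1 pp3:3
Op 6: read(P0, v1) -> 42. No state change.
Op 7: write(P0, v0, 156). refcount(pp0)=4>1 -> COPY to pp4. 5 ppages; refcounts: pp0:3 pp1:4 pp2:1 pp3:3 pp4:1
Op 8: write(P1, v2, 135). refcount(pp2)=1 -> write in place. 5 ppages; refcounts: pp0:3 pp1:4 pp2:1 pp3:3 pp4:1
Op 9: write(P3, v1, 199). refcount(pp1)=4>1 -> COPY to pp5. 6 ppages; refcounts: pp0:3 pp1:3 pp2:1 pp3:3 pp4:1 pp5:1
Op 10: write(P3, v0, 175). refcount(pp0)=3>1 -> COPY to pp6. 7 ppages; refcounts: pp0:2 pp1:3 pp2:1 pp3:3 pp4:1 pp5:1 pp6:1

yes yes no yes yes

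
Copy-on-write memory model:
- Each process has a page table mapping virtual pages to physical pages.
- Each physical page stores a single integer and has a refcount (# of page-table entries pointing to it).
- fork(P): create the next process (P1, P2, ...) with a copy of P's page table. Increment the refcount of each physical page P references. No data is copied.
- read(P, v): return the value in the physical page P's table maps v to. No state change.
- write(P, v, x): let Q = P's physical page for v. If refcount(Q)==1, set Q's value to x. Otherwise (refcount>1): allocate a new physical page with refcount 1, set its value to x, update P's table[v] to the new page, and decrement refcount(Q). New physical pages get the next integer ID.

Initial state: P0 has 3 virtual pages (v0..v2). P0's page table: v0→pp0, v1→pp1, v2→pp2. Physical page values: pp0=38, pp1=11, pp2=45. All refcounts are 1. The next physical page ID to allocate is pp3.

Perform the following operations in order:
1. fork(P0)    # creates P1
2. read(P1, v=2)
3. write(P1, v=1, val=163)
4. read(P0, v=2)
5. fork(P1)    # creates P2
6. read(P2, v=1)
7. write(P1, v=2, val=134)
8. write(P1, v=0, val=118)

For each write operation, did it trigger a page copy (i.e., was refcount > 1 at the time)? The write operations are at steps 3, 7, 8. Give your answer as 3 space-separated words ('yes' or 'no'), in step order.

Op 1: fork(P0) -> P1. 3 ppages; refcounts: pp0:2 pp1:2 pp2:2
Op 2: read(P1, v2) -> 45. No state change.
Op 3: write(P1, v1, 163). refcount(pp1)=2>1 -> COPY to pp3. 4 ppages; refcounts: pp0:2 pp1:1 pp2:2 pp3:1
Op 4: read(P0, v2) -> 45. No state change.
Op 5: fork(P1) -> P2. 4 ppages; refcounts: pp0:3 pp1:1 pp2:3 pp3:2
Op 6: read(P2, v1) -> 163. No state change.
Op 7: write(P1, v2, 134). refcount(pp2)=3>1 -> COPY to pp4. 5 ppages; refcounts: pp0:3 pp1:1 pp2:2 pp3:2 pp4:1
Op 8: write(P1, v0, 118). refcount(pp0)=3>1 -> COPY to pp5. 6 ppages; refcounts: pp0:2 pp1:1 pp2:2 pp3:2 pp4:1 pp5:1

yes yes yes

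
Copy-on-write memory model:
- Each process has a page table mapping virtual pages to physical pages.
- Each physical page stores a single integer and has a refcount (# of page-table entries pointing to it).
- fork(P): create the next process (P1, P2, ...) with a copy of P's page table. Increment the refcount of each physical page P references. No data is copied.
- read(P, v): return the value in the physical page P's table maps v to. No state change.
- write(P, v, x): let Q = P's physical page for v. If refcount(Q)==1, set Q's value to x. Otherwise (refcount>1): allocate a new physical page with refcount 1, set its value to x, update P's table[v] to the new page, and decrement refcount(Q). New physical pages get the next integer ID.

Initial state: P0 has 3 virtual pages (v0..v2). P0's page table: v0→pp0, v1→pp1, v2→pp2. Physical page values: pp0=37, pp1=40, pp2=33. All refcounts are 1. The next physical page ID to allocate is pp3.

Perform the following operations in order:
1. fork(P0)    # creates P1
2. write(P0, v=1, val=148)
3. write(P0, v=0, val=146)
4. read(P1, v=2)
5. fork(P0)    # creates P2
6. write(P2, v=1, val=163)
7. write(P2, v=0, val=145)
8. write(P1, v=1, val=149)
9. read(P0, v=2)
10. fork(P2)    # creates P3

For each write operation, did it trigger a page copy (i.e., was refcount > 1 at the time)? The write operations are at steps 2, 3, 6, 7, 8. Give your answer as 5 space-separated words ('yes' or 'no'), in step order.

Op 1: fork(P0) -> P1. 3 ppages; refcounts: pp0:2 pp1:2 pp2:2
Op 2: write(P0, v1, 148). refcount(pp1)=2>1 -> COPY to pp3. 4 ppages; refcounts: pp0:2 pp1:1 pp2:2 pp3:1
Op 3: write(P0, v0, 146). refcount(pp0)=2>1 -> COPY to pp4. 5 ppages; refcounts: pp0:1 pp1:1 pp2:2 pp3:1 pp4:1
Op 4: read(P1, v2) -> 33. No state change.
Op 5: fork(P0) -> P2. 5 ppages; refcounts: pp0:1 pp1:1 pp2:3 pp3:2 pp4:2
Op 6: write(P2, v1, 163). refcount(pp3)=2>1 -> COPY to pp5. 6 ppages; refcounts: pp0:1 pp1:1 pp2:3 pp3:1 pp4:2 pp5:1
Op 7: write(P2, v0, 145). refcount(pp4)=2>1 -> COPY to pp6. 7 ppages; refcounts: pp0:1 pp1:1 pp2:3 pp3:1 pp4:1 pp5:1 pp6:1
Op 8: write(P1, v1, 149). refcount(pp1)=1 -> write in place. 7 ppages; refcounts: pp0:1 pp1:1 pp2:3 pp3:1 pp4:1 pp5:1 pp6:1
Op 9: read(P0, v2) -> 33. No state change.
Op 10: fork(P2) -> P3. 7 ppages; refcounts: pp0:1 pp1:1 pp2:4 pp3:1 pp4:1 pp5:2 pp6:2

yes yes yes yes no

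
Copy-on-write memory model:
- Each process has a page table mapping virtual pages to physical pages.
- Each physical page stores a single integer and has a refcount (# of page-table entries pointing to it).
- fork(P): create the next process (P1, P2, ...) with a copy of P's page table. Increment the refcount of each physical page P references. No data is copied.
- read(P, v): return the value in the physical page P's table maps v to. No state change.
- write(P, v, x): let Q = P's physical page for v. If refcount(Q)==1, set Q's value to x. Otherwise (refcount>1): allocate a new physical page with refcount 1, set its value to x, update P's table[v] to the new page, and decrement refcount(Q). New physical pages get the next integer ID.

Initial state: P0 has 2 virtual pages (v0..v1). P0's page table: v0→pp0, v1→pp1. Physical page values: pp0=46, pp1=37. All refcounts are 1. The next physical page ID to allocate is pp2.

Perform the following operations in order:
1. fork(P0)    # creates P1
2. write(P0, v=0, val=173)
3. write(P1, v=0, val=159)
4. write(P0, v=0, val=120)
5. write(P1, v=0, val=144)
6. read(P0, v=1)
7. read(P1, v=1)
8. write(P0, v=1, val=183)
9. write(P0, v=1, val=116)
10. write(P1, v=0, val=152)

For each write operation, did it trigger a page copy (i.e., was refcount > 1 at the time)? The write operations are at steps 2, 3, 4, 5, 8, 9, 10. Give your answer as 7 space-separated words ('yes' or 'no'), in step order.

Op 1: fork(P0) -> P1. 2 ppages; refcounts: pp0:2 pp1:2
Op 2: write(P0, v0, 173). refcount(pp0)=2>1 -> COPY to pp2. 3 ppages; refcounts: pp0:1 pp1:2 pp2:1
Op 3: write(P1, v0, 159). refcount(pp0)=1 -> write in place. 3 ppages; refcounts: pp0:1 pp1:2 pp2:1
Op 4: write(P0, v0, 120). refcount(pp2)=1 -> write in place. 3 ppages; refcounts: pp0:1 pp1:2 pp2:1
Op 5: write(P1, v0, 144). refcount(pp0)=1 -> write in place. 3 ppages; refcounts: pp0:1 pp1:2 pp2:1
Op 6: read(P0, v1) -> 37. No state change.
Op 7: read(P1, v1) -> 37. No state change.
Op 8: write(P0, v1, 183). refcount(pp1)=2>1 -> COPY to pp3. 4 ppages; refcounts: pp0:1 pp1:1 pp2:1 pp3:1
Op 9: write(P0, v1, 116). refcount(pp3)=1 -> write in place. 4 ppages; refcounts: pp0:1 pp1:1 pp2:1 pp3:1
Op 10: write(P1, v0, 152). refcount(pp0)=1 -> write in place. 4 ppages; refcounts: pp0:1 pp1:1 pp2:1 pp3:1

yes no no no yes no no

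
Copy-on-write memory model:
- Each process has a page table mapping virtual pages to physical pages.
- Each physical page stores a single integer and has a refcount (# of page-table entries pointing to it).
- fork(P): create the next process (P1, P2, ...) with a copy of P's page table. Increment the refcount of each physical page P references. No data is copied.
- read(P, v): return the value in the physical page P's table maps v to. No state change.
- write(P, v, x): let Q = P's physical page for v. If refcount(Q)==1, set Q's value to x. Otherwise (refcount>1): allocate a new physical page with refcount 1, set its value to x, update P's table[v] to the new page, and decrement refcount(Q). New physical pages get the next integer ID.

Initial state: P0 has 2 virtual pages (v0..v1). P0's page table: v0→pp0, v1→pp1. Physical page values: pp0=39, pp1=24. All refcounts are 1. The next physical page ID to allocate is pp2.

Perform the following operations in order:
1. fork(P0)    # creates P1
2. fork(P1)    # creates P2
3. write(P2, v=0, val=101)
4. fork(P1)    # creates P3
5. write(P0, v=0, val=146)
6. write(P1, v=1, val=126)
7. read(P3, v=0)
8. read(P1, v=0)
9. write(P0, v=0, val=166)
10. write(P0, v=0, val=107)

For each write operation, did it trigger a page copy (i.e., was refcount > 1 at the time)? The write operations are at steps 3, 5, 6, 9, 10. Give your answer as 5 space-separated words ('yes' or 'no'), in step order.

Op 1: fork(P0) -> P1. 2 ppages; refcounts: pp0:2 pp1:2
Op 2: fork(P1) -> P2. 2 ppages; refcounts: pp0:3 pp1:3
Op 3: write(P2, v0, 101). refcount(pp0)=3>1 -> COPY to pp2. 3 ppages; refcounts: pp0:2 pp1:3 pp2:1
Op 4: fork(P1) -> P3. 3 ppages; refcounts: pp0:3 pp1:4 pp2:1
Op 5: write(P0, v0, 146). refcount(pp0)=3>1 -> COPY to pp3. 4 ppages; refcounts: pp0:2 pp1:4 pp2:1 pp3:1
Op 6: write(P1, v1, 126). refcount(pp1)=4>1 -> COPY to pp4. 5 ppages; refcounts: pp0:2 pp1:3 pp2:1 pp3:1 pp4:1
Op 7: read(P3, v0) -> 39. No state change.
Op 8: read(P1, v0) -> 39. No state change.
Op 9: write(P0, v0, 166). refcount(pp3)=1 -> write in place. 5 ppages; refcounts: pp0:2 pp1:3 pp2:1 pp3:1 pp4:1
Op 10: write(P0, v0, 107). refcount(pp3)=1 -> write in place. 5 ppages; refcounts: pp0:2 pp1:3 pp2:1 pp3:1 pp4:1

yes yes yes no no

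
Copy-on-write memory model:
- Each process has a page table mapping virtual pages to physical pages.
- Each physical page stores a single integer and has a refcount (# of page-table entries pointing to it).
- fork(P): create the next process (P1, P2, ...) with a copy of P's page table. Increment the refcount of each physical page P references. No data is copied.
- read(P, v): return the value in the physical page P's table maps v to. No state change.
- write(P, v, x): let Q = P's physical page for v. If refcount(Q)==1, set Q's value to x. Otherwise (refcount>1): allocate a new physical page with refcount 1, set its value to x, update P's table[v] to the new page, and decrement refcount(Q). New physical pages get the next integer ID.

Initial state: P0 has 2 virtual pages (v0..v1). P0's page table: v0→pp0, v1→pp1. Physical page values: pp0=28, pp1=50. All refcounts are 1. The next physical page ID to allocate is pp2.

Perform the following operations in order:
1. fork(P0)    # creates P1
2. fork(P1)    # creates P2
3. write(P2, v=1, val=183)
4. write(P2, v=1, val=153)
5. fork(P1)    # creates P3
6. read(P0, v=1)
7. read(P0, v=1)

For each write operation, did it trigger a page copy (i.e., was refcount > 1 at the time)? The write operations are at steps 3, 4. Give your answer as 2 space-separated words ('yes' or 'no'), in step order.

Op 1: fork(P0) -> P1. 2 ppages; refcounts: pp0:2 pp1:2
Op 2: fork(P1) -> P2. 2 ppages; refcounts: pp0:3 pp1:3
Op 3: write(P2, v1, 183). refcount(pp1)=3>1 -> COPY to pp2. 3 ppages; refcounts: pp0:3 pp1:2 pp2:1
Op 4: write(P2, v1, 153). refcount(pp2)=1 -> write in place. 3 ppages; refcounts: pp0:3 pp1:2 pp2:1
Op 5: fork(P1) -> P3. 3 ppages; refcounts: pp0:4 pp1:3 pp2:1
Op 6: read(P0, v1) -> 50. No state change.
Op 7: read(P0, v1) -> 50. No state change.

yes no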